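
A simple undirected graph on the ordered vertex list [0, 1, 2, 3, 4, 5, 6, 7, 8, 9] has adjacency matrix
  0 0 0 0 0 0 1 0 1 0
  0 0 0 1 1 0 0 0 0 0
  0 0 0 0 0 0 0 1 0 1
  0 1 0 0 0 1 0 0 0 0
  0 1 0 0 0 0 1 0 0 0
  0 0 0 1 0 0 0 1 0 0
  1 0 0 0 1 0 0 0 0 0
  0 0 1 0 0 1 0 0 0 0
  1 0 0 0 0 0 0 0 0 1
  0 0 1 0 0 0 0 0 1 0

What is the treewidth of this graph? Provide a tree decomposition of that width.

The largest bag has 3 vertices, giving width 2; this decomposition certifies tw(G) ≤ 2. For the lower bound, G contains the cycle 5–7–2–9–8–0–6–4–1–3–5, so G is not a forest; only forests have treewidth ≤ 1, hence tw(G) ≥ 2. Combining the bounds, tw(G) = 2.

Treewidth 2.
Bags: B1 = {2, 5, 7}  B2 = {2, 5, 9}  B3 = {5, 8, 9}  B4 = {0, 5, 8}  B5 = {0, 5, 6}  B6 = {4, 5, 6}  B7 = {1, 4, 5}  B8 = {1, 3, 5}
Tree: B1–B2, B2–B3, B3–B4, B4–B5, B5–B6, B6–B7, B7–B8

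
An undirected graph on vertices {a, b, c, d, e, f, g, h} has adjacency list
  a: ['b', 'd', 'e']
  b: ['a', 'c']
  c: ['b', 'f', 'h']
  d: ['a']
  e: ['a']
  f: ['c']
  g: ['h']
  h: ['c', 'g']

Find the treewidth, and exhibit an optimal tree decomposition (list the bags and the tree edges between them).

Treewidth 1.
One such decomposition:
Bags: B1 = {b, c}  B2 = {a, b}  B3 = {a, e}  B4 = {c, h}  B5 = {a, d}  B6 = {c, f}  B7 = {g, h}
Tree: B1–B2, B2–B3, B1–B4, B3–B5, B1–B6, B4–B7

Every bag has size at most 2, so the width is 2 − 1 = 1 and tw(G) ≤ 1. Any graph with an edge has treewidth ≥ 1, and G has the edge b–c. Combining the bounds, tw(G) = 1.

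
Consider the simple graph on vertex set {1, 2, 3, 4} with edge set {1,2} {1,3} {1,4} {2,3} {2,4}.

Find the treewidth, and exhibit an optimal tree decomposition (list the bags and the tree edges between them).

The largest bag has 3 vertices, giving width 2; this decomposition certifies tw(G) ≤ 2. For the lower bound, the 3 vertices {1, 2, 3} are pairwise adjacent, and any tree decomposition puts a clique entirely inside one bag — forcing width ≥ 2. The upper and lower bounds meet at 2, so that is the treewidth.

Treewidth 2.
One such decomposition:
Bags: B1 = {1, 2, 4}  B2 = {1, 2, 3}
Tree: B1–B2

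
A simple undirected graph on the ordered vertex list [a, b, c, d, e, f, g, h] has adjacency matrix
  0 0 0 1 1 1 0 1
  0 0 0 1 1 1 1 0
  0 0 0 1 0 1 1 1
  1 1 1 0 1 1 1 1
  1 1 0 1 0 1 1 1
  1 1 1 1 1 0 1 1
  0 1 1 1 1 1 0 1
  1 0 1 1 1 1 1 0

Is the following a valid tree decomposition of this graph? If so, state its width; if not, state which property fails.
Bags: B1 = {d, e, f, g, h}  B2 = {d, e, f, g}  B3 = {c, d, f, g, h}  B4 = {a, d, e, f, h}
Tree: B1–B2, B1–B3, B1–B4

A tree decomposition must satisfy three properties: every vertex lies in some bag; for every edge, both endpoints lie together in some bag; and for every vertex, the bags containing it form a connected subtree. Here vertex b appears in no bag, so the decomposition is invalid.

No — vertex b appears in no bag.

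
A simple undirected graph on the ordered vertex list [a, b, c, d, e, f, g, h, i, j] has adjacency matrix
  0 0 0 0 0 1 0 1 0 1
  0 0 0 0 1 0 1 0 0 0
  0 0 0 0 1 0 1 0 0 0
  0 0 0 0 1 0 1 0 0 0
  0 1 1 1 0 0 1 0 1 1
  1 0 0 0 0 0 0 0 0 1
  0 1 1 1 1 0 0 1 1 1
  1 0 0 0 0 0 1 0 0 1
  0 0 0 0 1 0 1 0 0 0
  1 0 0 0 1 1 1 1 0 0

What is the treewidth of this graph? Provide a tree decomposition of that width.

Treewidth 2.
One such decomposition:
Bags: B1 = {e, g, j}  B2 = {g, h, j}  B3 = {d, e, g}  B4 = {e, g, i}  B5 = {a, h, j}  B6 = {a, f, j}  B7 = {c, e, g}  B8 = {b, e, g}
Tree: B1–B2, B1–B3, B1–B4, B2–B5, B5–B6, B1–B7, B4–B8

Each bag holds 3 vertices, so the decomposition has width 2, which upper-bounds the treewidth. Conversely, {d, e, g} is a clique of size 3, and the vertices of any clique must share a bag in every tree decomposition; so some bag has ≥ 3 vertices and tw(G) ≥ 2. Hence tw(G) = 2 exactly.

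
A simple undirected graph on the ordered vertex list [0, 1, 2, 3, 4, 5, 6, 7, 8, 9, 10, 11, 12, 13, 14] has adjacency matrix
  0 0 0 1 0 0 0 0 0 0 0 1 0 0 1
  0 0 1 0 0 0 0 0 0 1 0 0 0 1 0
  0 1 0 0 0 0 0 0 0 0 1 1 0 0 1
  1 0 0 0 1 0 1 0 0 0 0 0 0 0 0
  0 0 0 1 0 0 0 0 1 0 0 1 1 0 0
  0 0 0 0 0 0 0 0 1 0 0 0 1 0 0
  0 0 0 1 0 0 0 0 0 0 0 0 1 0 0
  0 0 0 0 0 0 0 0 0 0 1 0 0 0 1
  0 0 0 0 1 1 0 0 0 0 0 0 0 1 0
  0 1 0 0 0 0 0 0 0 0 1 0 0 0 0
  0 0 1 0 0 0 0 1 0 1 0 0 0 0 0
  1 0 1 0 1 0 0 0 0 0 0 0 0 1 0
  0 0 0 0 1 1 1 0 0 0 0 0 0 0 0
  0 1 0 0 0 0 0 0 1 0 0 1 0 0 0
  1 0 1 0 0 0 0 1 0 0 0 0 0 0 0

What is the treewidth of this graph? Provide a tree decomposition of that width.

Treewidth 3.
Bags: B1 = {3, 5, 6, 12}  B2 = {3, 4, 5, 12}  B3 = {3, 4, 5, 8}  B4 = {0, 3, 4, 8}  B5 = {0, 4, 8, 11}  B6 = {0, 8, 11, 13}  B7 = {0, 11, 13, 14}  B8 = {2, 11, 13, 14}  B9 = {1, 2, 13, 14}  B10 = {1, 2, 7, 14}  B11 = {1, 2, 7, 10}  B12 = {1, 7, 9, 10}
Tree: B1–B2, B2–B3, B3–B4, B4–B5, B5–B6, B6–B7, B7–B8, B8–B9, B9–B10, B10–B11, B11–B12

Every bag has size at most 4, so the width is 4 − 1 = 3 and tw(G) ≤ 3. For the lower bound: the 4 vertex sets {5,6,12}, {3}, {4}, {0,8,11,13} are disjoint, each induces a connected subgraph, and every pair is joined by at least one edge of G. Contracting each set to a single vertex therefore yields K_{4} as a minor, and since treewidth is minor-monotone, tw(G) ≥ tw(K_{4}) = 3. Therefore the treewidth is 3.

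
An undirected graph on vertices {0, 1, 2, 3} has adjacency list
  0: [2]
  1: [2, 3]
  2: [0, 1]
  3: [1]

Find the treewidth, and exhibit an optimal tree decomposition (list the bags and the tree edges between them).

Every bag has size at most 2, so the width is 2 − 1 = 1 and tw(G) ≤ 1. Since G has at least one edge (e.g. 3–1), it is not an edgeless graph, so tw(G) ≥ 1. Therefore the treewidth is 1.

Treewidth 1.
One optimal decomposition is:
Bags: B1 = {1, 3}  B2 = {1, 2}  B3 = {0, 2}
Tree: B1–B2, B2–B3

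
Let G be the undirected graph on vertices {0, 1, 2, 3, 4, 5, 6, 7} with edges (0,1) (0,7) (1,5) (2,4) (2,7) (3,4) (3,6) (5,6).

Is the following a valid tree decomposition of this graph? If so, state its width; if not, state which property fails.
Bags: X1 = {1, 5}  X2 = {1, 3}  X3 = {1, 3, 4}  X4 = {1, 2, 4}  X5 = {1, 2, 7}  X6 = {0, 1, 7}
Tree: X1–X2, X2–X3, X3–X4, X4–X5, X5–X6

A tree decomposition must satisfy three properties: every vertex lies in some bag; for every edge, both endpoints lie together in some bag; and for every vertex, the bags containing it form a connected subtree. Here vertex 6 appears in no bag, so the decomposition is invalid.

No — vertex 6 appears in no bag.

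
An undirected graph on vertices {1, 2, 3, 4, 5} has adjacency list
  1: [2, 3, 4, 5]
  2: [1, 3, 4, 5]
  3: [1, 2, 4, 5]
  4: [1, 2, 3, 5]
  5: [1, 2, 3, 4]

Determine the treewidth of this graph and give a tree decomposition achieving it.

A single bag containing all 5 vertices is trivially a valid decomposition of width 4. On the other hand G contains the 5-clique {1, 2, 3, 4, 5}. A clique must lie in a single bag of any decomposition, so no decomposition can have width below 4. Combining the bounds, tw(G) = 4.

Treewidth 4.
One such decomposition:
Bags: B1 = {1, 2, 3, 4, 5}
Tree: (single bag)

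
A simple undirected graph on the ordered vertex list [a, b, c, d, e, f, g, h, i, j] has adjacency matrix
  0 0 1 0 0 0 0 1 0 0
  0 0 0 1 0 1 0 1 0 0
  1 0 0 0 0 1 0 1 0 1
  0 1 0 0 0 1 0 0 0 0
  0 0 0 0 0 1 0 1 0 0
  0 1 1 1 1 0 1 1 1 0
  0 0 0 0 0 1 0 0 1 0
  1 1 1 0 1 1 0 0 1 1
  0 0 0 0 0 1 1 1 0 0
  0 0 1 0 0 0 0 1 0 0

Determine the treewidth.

A width-2 tree decomposition is:
Bags: B1 = {b, f, h}  B2 = {b, d, f}  B3 = {f, h, i}  B4 = {c, f, h}  B5 = {a, c, h}  B6 = {f, g, i}  B7 = {c, h, j}  B8 = {e, f, h}
Tree: B1–B2, B1–B3, B3–B4, B4–B5, B3–B6, B4–B7, B4–B8
Every bag has size at most 3, so the width is 3 − 1 = 2 and tw(G) ≤ 2. For the lower bound, the 3 vertices {a, c, h} are pairwise adjacent, and any tree decomposition puts a clique entirely inside one bag — forcing width ≥ 2. The upper and lower bounds meet at 2, so that is the treewidth.

2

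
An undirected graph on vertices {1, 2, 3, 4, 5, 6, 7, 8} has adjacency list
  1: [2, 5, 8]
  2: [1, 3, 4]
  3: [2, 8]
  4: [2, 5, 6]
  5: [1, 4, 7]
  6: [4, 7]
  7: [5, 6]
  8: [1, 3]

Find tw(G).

A width-2 tree decomposition is:
Bags: B1 = {1, 3, 8}  B2 = {1, 2, 3}  B3 = {1, 2, 5}  B4 = {2, 4, 5}  B5 = {4, 5, 7}  B6 = {4, 6, 7}
Tree: B1–B2, B2–B3, B3–B4, B4–B5, B5–B6
Each bag holds 3 vertices, so the decomposition has width 2, which upper-bounds the treewidth. The edges 8–3–2–1–8 form a cycle, so G is not a tree and its treewidth is at least 2. The upper and lower bounds meet at 2, so that is the treewidth.

2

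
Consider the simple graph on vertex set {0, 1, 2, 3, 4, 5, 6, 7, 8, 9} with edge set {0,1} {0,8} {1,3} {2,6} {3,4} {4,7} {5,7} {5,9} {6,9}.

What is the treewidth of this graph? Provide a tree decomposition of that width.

Every bag has size at most 2, so the width is 2 − 1 = 1 and tw(G) ≤ 1. Since G has at least one edge (e.g. 8–0), it is not an edgeless graph, so tw(G) ≥ 1. Combining the bounds, tw(G) = 1.

Treewidth 1.
One such decomposition:
Bags: B1 = {0, 8}  B2 = {0, 1}  B3 = {1, 3}  B4 = {3, 4}  B5 = {4, 7}  B6 = {5, 7}  B7 = {5, 9}  B8 = {6, 9}  B9 = {2, 6}
Tree: B1–B2, B2–B3, B3–B4, B4–B5, B5–B6, B6–B7, B7–B8, B8–B9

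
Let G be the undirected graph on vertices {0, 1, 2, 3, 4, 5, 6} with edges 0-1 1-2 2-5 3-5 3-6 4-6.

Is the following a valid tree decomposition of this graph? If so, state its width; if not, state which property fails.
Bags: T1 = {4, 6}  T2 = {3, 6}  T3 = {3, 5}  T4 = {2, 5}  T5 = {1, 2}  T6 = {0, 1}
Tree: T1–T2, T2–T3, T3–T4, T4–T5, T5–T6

Yes; width 1.

Every vertex of G appears in some bag (union = {0, 1, 2, 3, 4, 5, 6}); every edge is covered by a bag; and for each vertex v the set of bags containing v is connected in the bag tree. The decomposition is therefore valid. The largest bag has 2 vertices, so the width is 1.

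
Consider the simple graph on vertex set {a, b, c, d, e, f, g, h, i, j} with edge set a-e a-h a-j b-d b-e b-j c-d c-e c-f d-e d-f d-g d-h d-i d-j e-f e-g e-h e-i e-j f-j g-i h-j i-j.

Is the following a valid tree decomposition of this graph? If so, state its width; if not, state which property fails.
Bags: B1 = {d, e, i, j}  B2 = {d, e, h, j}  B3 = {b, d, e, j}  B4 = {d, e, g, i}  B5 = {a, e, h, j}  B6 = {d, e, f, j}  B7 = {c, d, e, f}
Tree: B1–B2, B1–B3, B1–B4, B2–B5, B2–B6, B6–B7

Checking the three conditions: (i) the bags cover all of {a, b, c, d, e, f, g, h, i, j}; (ii) for each edge, some bag contains both endpoints; (iii) the bags containing any fixed vertex form a subtree. All hold, so the decomposition is valid with width 4 − 1 = 3.

Yes; width 3.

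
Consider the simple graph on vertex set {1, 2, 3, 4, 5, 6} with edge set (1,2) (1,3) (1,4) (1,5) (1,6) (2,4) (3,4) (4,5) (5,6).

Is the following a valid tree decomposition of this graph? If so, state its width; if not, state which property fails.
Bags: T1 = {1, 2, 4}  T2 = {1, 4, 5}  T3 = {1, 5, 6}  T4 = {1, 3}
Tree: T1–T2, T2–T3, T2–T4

No — edge (4,3) lies in no bag.

A tree decomposition must satisfy three properties: every vertex lies in some bag; for every edge, both endpoints lie together in some bag; and for every vertex, the bags containing it form a connected subtree. Here edge (4,3) lies in no bag, so the decomposition is invalid.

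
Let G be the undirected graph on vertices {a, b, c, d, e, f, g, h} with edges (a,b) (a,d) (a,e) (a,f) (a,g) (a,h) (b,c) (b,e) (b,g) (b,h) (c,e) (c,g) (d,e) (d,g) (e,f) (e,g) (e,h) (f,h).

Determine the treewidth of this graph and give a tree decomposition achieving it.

Every bag has size at most 4, so the width is 4 − 1 = 3 and tw(G) ≤ 3. On the other hand G contains the 4-clique {b, c, e, g}. A clique must lie in a single bag of any decomposition, so no decomposition can have width below 3. Combining the bounds, tw(G) = 3.

Treewidth 3.
One optimal decomposition is:
Bags: B1 = {a, b, e, g}  B2 = {a, d, e, g}  B3 = {a, b, e, h}  B4 = {b, c, e, g}  B5 = {a, e, f, h}
Tree: B1–B2, B1–B3, B1–B4, B3–B5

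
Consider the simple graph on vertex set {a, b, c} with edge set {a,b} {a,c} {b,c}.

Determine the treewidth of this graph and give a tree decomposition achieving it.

A single bag containing all 3 vertices is trivially a valid decomposition of width 2. On the other hand G contains the 3-clique {a, b, c}. A clique must lie in a single bag of any decomposition, so no decomposition can have width below 2. Hence tw(G) = 2 exactly.

Treewidth 2.
One such decomposition:
Bags: B1 = {a, b, c}
Tree: (single bag)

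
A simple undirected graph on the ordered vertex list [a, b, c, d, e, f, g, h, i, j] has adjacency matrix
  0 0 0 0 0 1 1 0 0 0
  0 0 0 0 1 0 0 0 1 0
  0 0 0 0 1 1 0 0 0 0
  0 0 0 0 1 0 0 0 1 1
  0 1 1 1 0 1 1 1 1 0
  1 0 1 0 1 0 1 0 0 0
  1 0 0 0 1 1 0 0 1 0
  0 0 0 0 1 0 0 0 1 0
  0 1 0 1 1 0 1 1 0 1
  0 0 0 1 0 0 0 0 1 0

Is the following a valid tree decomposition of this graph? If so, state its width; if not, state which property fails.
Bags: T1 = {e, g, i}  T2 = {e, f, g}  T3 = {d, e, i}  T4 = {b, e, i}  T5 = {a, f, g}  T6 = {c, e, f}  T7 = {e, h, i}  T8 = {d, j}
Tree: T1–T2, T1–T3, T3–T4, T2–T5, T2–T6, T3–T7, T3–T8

No — edge (i,j) lies in no bag.

A tree decomposition must satisfy three properties: every vertex lies in some bag; for every edge, both endpoints lie together in some bag; and for every vertex, the bags containing it form a connected subtree. Here edge (i,j) lies in no bag, so the decomposition is invalid.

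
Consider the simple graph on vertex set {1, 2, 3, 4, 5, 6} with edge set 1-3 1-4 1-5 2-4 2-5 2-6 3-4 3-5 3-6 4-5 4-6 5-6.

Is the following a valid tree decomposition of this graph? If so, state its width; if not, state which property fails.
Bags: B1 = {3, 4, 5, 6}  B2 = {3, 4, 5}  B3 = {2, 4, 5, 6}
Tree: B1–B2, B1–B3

No — vertex 1 appears in no bag.

A tree decomposition must satisfy three properties: every vertex lies in some bag; for every edge, both endpoints lie together in some bag; and for every vertex, the bags containing it form a connected subtree. Here vertex 1 appears in no bag, so the decomposition is invalid.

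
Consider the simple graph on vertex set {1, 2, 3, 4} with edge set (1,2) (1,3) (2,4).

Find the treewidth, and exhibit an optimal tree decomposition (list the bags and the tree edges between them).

Treewidth 1.
Bags: B1 = {1, 3}  B2 = {1, 2}  B3 = {2, 4}
Tree: B1–B2, B2–B3

The largest bag has 2 vertices, giving width 1; this decomposition certifies tw(G) ≤ 1. Since G has at least one edge (e.g. 3–1), it is not an edgeless graph, so tw(G) ≥ 1. The upper and lower bounds meet at 1, so that is the treewidth.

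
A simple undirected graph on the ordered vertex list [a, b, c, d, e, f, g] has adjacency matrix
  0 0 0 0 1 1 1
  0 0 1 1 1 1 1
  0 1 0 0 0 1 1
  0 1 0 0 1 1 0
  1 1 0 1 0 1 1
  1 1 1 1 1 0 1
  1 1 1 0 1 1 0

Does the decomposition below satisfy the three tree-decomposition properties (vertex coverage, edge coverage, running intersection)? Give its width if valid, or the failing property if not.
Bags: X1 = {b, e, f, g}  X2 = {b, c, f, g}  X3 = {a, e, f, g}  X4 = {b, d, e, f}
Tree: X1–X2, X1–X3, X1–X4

Yes; width 3.

Every vertex of G appears in some bag (union = {a, b, c, d, e, f, g}); every edge is covered by a bag; and for each vertex v the set of bags containing v is connected in the bag tree. The decomposition is therefore valid. The largest bag has 4 vertices, so the width is 3.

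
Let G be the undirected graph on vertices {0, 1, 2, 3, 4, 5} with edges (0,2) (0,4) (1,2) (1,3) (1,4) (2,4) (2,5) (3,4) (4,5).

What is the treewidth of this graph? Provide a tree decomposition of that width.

The largest bag has 3 vertices, giving width 2; this decomposition certifies tw(G) ≤ 2. On the other hand G contains the 3-clique {0, 2, 4}. A clique must lie in a single bag of any decomposition, so no decomposition can have width below 2. Combining the bounds, tw(G) = 2.

Treewidth 2.
Bags: B1 = {2, 4, 5}  B2 = {1, 2, 4}  B3 = {1, 3, 4}  B4 = {0, 2, 4}
Tree: B1–B2, B2–B3, B1–B4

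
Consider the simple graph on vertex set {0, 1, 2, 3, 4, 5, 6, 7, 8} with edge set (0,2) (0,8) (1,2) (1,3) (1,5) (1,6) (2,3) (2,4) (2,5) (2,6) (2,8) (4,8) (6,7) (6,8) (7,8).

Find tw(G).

2

A width-2 tree decomposition is:
Bags: B1 = {1, 2, 3}  B2 = {1, 2, 6}  B3 = {2, 6, 8}  B4 = {1, 2, 5}  B5 = {2, 4, 8}  B6 = {0, 2, 8}  B7 = {6, 7, 8}
Tree: B1–B2, B2–B3, B2–B4, B3–B5, B5–B6, B3–B7
The largest bag has 3 vertices, giving width 2; this decomposition certifies tw(G) ≤ 2. On the other hand G contains the 3-clique {0, 2, 8}. A clique must lie in a single bag of any decomposition, so no decomposition can have width below 2. The upper and lower bounds meet at 2, so that is the treewidth.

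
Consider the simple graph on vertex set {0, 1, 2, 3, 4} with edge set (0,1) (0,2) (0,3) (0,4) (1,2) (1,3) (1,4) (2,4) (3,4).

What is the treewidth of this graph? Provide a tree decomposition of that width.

Treewidth 3.
Bags: B1 = {0, 1, 2, 4}  B2 = {0, 1, 3, 4}
Tree: B1–B2

Every bag has size at most 4, so the width is 4 − 1 = 3 and tw(G) ≤ 3. For the lower bound, the 4 vertices {0, 1, 2, 4} are pairwise adjacent, and any tree decomposition puts a clique entirely inside one bag — forcing width ≥ 3. Combining the bounds, tw(G) = 3.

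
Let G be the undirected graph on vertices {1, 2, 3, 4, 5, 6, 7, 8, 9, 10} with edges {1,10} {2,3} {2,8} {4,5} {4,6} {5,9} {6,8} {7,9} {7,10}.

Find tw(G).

A width-1 tree decomposition is:
Bags: B1 = {1, 10}  B2 = {7, 10}  B3 = {7, 9}  B4 = {5, 9}  B5 = {4, 5}  B6 = {4, 6}  B7 = {6, 8}  B8 = {2, 8}  B9 = {2, 3}
Tree: B1–B2, B2–B3, B3–B4, B4–B5, B5–B6, B6–B7, B7–B8, B8–B9
The largest bag has 2 vertices, giving width 1; this decomposition certifies tw(G) ≤ 1. Any graph with an edge has treewidth ≥ 1, and G has the edge 1–10. The upper and lower bounds meet at 1, so that is the treewidth.

1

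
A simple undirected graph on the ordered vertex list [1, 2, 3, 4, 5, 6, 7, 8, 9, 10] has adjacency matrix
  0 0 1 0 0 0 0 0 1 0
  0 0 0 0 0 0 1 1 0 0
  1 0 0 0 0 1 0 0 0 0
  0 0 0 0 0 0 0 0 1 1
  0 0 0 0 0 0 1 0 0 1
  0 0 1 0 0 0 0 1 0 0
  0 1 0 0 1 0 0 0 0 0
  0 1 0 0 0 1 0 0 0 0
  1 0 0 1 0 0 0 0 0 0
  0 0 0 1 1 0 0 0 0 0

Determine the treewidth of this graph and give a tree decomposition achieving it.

Treewidth 2.
Bags: B1 = {1, 3, 6}  B2 = {1, 6, 8}  B3 = {1, 2, 8}  B4 = {1, 2, 7}  B5 = {1, 5, 7}  B6 = {1, 5, 10}  B7 = {1, 4, 10}  B8 = {1, 4, 9}
Tree: B1–B2, B2–B3, B3–B4, B4–B5, B5–B6, B6–B7, B7–B8

Every bag has size at most 3, so the width is 3 − 1 = 2 and tw(G) ≤ 2. Since 1–3–6–8–2–7–5–10–4–9–1 is a cycle in G, G is not acyclic. Forests are exactly the graphs of treewidth ≤ 1, so tw(G) ≥ 2. Combining the bounds, tw(G) = 2.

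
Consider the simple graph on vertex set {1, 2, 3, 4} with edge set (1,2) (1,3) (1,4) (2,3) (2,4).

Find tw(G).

A width-2 tree decomposition is:
Bags: B1 = {1, 2, 3}  B2 = {1, 2, 4}
Tree: B1–B2
Each bag holds 3 vertices, so the decomposition has width 2, which upper-bounds the treewidth. For the lower bound, the 3 vertices {1, 2, 3} are pairwise adjacent, and any tree decomposition puts a clique entirely inside one bag — forcing width ≥ 2. Hence tw(G) = 2 exactly.

2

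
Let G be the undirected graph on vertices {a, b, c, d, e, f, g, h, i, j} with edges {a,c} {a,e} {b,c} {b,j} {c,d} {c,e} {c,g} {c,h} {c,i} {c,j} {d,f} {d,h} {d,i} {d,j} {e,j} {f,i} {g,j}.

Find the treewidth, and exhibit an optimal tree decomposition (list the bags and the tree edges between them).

The largest bag has 3 vertices, giving width 2; this decomposition certifies tw(G) ≤ 2. Conversely, {c, d, j} is a clique of size 3, and the vertices of any clique must share a bag in every tree decomposition; so some bag has ≥ 3 vertices and tw(G) ≥ 2. Hence tw(G) = 2 exactly.

Treewidth 2.
One optimal decomposition is:
Bags: B1 = {c, d, i}  B2 = {c, d, j}  B3 = {c, d, h}  B4 = {d, f, i}  B5 = {c, g, j}  B6 = {b, c, j}  B7 = {c, e, j}  B8 = {a, c, e}
Tree: B1–B2, B1–B3, B1–B4, B2–B5, B2–B6, B5–B7, B7–B8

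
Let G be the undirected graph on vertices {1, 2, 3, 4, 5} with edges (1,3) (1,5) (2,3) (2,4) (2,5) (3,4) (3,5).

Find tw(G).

A width-2 tree decomposition is:
Bags: B1 = {2, 3, 4}  B2 = {2, 3, 5}  B3 = {1, 3, 5}
Tree: B1–B2, B2–B3
Each bag holds 3 vertices, so the decomposition has width 2, which upper-bounds the treewidth. Conversely, {1, 3, 5} is a clique of size 3, and the vertices of any clique must share a bag in every tree decomposition; so some bag has ≥ 3 vertices and tw(G) ≥ 2. Hence tw(G) = 2 exactly.

2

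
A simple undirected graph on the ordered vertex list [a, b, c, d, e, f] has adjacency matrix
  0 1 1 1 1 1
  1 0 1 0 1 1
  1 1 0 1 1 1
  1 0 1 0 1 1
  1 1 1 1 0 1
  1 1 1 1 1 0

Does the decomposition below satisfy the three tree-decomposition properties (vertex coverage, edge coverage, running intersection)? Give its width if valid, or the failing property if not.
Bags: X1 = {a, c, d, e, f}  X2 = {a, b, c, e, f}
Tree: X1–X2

Yes; width 4.

Checking the three conditions: (i) the bags cover all of {a, b, c, d, e, f}; (ii) for each edge, some bag contains both endpoints; (iii) the bags containing any fixed vertex form a subtree. All hold, so the decomposition is valid with width 5 − 1 = 4.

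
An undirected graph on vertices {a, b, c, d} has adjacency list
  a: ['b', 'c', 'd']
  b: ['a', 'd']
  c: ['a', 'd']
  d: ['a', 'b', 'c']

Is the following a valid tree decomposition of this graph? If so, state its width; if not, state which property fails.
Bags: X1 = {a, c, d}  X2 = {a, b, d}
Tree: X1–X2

Yes; width 2.

Every vertex of G appears in some bag (union = {a, b, c, d}); every edge is covered by a bag; and for each vertex v the set of bags containing v is connected in the bag tree. The decomposition is therefore valid. The largest bag has 3 vertices, so the width is 2.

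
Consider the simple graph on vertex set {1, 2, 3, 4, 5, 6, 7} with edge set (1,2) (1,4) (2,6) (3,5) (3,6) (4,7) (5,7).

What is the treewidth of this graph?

2

A width-2 tree decomposition is:
Bags: B1 = {1, 2, 6}  B2 = {1, 4, 6}  B3 = {4, 6, 7}  B4 = {5, 6, 7}  B5 = {3, 5, 6}
Tree: B1–B2, B2–B3, B3–B4, B4–B5
Every bag has size at most 3, so the width is 3 − 1 = 2 and tw(G) ≤ 2. For the lower bound, G contains the cycle 6–2–1–4–7–5–3–6, so G is not a forest; only forests have treewidth ≤ 1, hence tw(G) ≥ 2. Hence tw(G) = 2 exactly.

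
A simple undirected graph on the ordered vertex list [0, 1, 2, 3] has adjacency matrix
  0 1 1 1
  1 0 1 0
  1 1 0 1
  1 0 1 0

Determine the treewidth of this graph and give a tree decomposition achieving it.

Treewidth 2.
One such decomposition:
Bags: B1 = {0, 1, 2}  B2 = {0, 2, 3}
Tree: B1–B2

Every bag has size at most 3, so the width is 3 − 1 = 2 and tw(G) ≤ 2. For the lower bound, the 3 vertices {0, 1, 2} are pairwise adjacent, and any tree decomposition puts a clique entirely inside one bag — forcing width ≥ 2. Combining the bounds, tw(G) = 2.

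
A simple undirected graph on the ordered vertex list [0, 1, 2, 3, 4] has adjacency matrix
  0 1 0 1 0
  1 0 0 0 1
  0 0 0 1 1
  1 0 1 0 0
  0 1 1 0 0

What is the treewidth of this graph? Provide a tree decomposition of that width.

The largest bag has 3 vertices, giving width 2; this decomposition certifies tw(G) ≤ 2. Since 1–0–3–2–4–1 is a cycle in G, G is not acyclic. Forests are exactly the graphs of treewidth ≤ 1, so tw(G) ≥ 2. Hence tw(G) = 2 exactly.

Treewidth 2.
One such decomposition:
Bags: B1 = {0, 1, 3}  B2 = {1, 2, 3}  B3 = {1, 2, 4}
Tree: B1–B2, B2–B3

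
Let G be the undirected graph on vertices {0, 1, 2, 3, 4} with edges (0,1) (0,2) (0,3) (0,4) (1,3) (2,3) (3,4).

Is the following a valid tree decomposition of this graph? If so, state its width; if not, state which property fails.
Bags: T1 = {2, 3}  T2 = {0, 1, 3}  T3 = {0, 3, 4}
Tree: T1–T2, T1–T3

No — edge (0,2) lies in no bag.

A tree decomposition must satisfy three properties: every vertex lies in some bag; for every edge, both endpoints lie together in some bag; and for every vertex, the bags containing it form a connected subtree. Here edge (0,2) lies in no bag, so the decomposition is invalid.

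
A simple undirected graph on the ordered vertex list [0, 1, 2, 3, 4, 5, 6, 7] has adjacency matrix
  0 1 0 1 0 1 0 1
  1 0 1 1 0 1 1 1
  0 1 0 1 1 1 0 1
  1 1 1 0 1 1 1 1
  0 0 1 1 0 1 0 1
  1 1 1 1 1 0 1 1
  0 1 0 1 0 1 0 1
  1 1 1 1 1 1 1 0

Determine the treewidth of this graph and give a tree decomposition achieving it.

The largest bag has 5 vertices, giving width 4; this decomposition certifies tw(G) ≤ 4. For the lower bound, the 5 vertices {0, 1, 3, 5, 7} are pairwise adjacent, and any tree decomposition puts a clique entirely inside one bag — forcing width ≥ 4. Hence tw(G) = 4 exactly.

Treewidth 4.
Bags: B1 = {1, 3, 5, 6, 7}  B2 = {0, 1, 3, 5, 7}  B3 = {1, 2, 3, 5, 7}  B4 = {2, 3, 4, 5, 7}
Tree: B1–B2, B1–B3, B3–B4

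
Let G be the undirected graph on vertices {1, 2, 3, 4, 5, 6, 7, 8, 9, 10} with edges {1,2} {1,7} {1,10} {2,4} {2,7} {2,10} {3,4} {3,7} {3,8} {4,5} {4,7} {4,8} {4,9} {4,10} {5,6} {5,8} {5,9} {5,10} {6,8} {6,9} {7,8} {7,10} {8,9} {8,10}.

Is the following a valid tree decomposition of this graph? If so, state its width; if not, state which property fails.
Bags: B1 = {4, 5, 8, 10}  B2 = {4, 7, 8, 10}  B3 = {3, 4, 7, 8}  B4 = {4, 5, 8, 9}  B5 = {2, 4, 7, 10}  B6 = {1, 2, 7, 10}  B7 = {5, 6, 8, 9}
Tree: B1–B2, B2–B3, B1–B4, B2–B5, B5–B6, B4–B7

Yes; width 3.

Vertex coverage: the bags together contain {1, 2, 3, 4, 5, 6, 7, 8, 9, 10}, the full vertex set. Edge coverage: each edge of G has both endpoints in at least one bag. Running intersection: for every vertex, the bags containing it form a connected subtree. All three properties hold, so this is a valid tree decomposition of width max|bag| − 1 = 3, and hence tw(G) ≤ 3.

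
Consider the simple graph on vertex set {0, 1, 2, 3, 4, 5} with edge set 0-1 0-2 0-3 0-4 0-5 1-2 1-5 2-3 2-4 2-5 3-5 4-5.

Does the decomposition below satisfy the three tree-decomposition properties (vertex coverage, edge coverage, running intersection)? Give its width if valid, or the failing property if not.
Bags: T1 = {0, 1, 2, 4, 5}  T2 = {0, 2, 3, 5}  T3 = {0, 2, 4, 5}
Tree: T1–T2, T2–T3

No — bags containing vertex 4 are not connected in the tree.

A tree decomposition must satisfy three properties: every vertex lies in some bag; for every edge, both endpoints lie together in some bag; and for every vertex, the bags containing it form a connected subtree. Here bags containing vertex 4 are not connected in the tree, so the decomposition is invalid.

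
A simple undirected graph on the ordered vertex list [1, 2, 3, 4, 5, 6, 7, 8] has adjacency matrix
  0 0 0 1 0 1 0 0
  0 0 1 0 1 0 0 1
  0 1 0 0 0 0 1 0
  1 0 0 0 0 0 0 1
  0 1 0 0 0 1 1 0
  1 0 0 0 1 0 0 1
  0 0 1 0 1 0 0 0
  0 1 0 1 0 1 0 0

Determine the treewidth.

2

A width-2 tree decomposition is:
Bags: B1 = {1, 4, 8}  B2 = {1, 6, 8}  B3 = {2, 6, 8}  B4 = {2, 5, 6}  B5 = {2, 3, 5}  B6 = {3, 5, 7}
Tree: B1–B2, B2–B3, B3–B4, B4–B5, B5–B6
Every bag has size at most 3, so the width is 3 − 1 = 2 and tw(G) ≤ 2. Since 4–1–6–8–4 is a cycle in G, G is not acyclic. Forests are exactly the graphs of treewidth ≤ 1, so tw(G) ≥ 2. Combining the bounds, tw(G) = 2.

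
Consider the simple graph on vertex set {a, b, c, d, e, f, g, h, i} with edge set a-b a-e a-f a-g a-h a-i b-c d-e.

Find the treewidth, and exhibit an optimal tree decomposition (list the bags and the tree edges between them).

The largest bag has 2 vertices, giving width 1; this decomposition certifies tw(G) ≤ 1. Since G has at least one edge (e.g. a–f), it is not an edgeless graph, so tw(G) ≥ 1. Combining the bounds, tw(G) = 1.

Treewidth 1.
One such decomposition:
Bags: B1 = {a, f}  B2 = {a, h}  B3 = {a, e}  B4 = {a, b}  B5 = {b, c}  B6 = {a, g}  B7 = {a, i}  B8 = {d, e}
Tree: B1–B2, B1–B3, B3–B4, B4–B5, B4–B6, B2–B7, B3–B8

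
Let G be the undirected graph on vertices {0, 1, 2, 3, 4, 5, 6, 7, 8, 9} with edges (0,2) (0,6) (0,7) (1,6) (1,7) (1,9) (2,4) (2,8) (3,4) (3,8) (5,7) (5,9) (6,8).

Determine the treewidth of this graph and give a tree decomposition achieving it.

Treewidth 2.
Bags: B1 = {1, 5, 9}  B2 = {1, 5, 7}  B3 = {1, 6, 7}  B4 = {0, 6, 7}  B5 = {0, 6, 8}  B6 = {0, 2, 8}  B7 = {2, 3, 8}  B8 = {2, 3, 4}
Tree: B1–B2, B2–B3, B3–B4, B4–B5, B5–B6, B6–B7, B7–B8

Every bag has size at most 3, so the width is 3 − 1 = 2 and tw(G) ≤ 2. Since 9–5–7–1–9 is a cycle in G, G is not acyclic. Forests are exactly the graphs of treewidth ≤ 1, so tw(G) ≥ 2. Hence tw(G) = 2 exactly.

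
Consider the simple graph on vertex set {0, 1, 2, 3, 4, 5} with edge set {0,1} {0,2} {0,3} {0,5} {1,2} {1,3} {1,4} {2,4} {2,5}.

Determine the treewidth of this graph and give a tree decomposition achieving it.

Every bag has size at most 3, so the width is 3 − 1 = 2 and tw(G) ≤ 2. Conversely, {0, 1, 2} is a clique of size 3, and the vertices of any clique must share a bag in every tree decomposition; so some bag has ≥ 3 vertices and tw(G) ≥ 2. Combining the bounds, tw(G) = 2.

Treewidth 2.
One optimal decomposition is:
Bags: B1 = {1, 2, 4}  B2 = {0, 1, 2}  B3 = {0, 1, 3}  B4 = {0, 2, 5}
Tree: B1–B2, B2–B3, B2–B4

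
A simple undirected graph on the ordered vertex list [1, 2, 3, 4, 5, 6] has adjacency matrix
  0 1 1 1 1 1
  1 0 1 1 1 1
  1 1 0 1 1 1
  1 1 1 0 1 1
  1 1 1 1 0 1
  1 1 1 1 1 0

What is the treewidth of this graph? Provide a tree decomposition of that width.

With just one bag of size 6, the width is 6 − 1 = 5, so tw(G) ≤ 5. For the lower bound, the 6 vertices {1, 2, 3, 4, 5, 6} are pairwise adjacent, and any tree decomposition puts a clique entirely inside one bag — forcing width ≥ 5. Hence tw(G) = 5 exactly.

Treewidth 5.
One such decomposition:
Bags: B1 = {1, 2, 3, 4, 5, 6}
Tree: (single bag)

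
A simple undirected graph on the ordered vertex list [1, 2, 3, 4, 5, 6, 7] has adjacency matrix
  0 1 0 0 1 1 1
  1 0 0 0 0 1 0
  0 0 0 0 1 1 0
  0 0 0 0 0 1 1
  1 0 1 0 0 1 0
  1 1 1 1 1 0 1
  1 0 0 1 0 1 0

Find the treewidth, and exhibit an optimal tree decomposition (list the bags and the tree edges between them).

Treewidth 2.
Bags: B1 = {1, 5, 6}  B2 = {1, 6, 7}  B3 = {1, 2, 6}  B4 = {3, 5, 6}  B5 = {4, 6, 7}
Tree: B1–B2, B2–B3, B1–B4, B2–B5

Every bag has size at most 3, so the width is 3 − 1 = 2 and tw(G) ≤ 2. On the other hand G contains the 3-clique {1, 2, 6}. A clique must lie in a single bag of any decomposition, so no decomposition can have width below 2. Hence tw(G) = 2 exactly.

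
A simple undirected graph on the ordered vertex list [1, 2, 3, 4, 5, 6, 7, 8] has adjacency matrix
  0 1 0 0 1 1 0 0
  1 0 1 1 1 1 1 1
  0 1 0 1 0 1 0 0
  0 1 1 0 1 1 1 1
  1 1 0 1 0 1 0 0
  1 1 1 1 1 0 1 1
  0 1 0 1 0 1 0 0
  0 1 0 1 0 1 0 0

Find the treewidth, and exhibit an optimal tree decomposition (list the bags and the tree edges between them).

Treewidth 3.
One optimal decomposition is:
Bags: B1 = {2, 4, 5, 6}  B2 = {2, 4, 6, 8}  B3 = {1, 2, 5, 6}  B4 = {2, 4, 6, 7}  B5 = {2, 3, 4, 6}
Tree: B1–B2, B1–B3, B1–B4, B2–B5

Each bag holds 4 vertices, so the decomposition has width 3, which upper-bounds the treewidth. On the other hand G contains the 4-clique {1, 2, 5, 6}. A clique must lie in a single bag of any decomposition, so no decomposition can have width below 3. Combining the bounds, tw(G) = 3.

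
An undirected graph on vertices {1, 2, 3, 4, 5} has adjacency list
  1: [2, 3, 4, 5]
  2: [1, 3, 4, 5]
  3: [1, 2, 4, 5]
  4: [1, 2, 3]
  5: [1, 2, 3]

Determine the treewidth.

3

A width-3 tree decomposition is:
Bags: B1 = {1, 2, 3, 4}  B2 = {1, 2, 3, 5}
Tree: B1–B2
Every bag has size at most 4, so the width is 4 − 1 = 3 and tw(G) ≤ 3. For the lower bound, the 4 vertices {1, 2, 3, 4} are pairwise adjacent, and any tree decomposition puts a clique entirely inside one bag — forcing width ≥ 3. Therefore the treewidth is 3.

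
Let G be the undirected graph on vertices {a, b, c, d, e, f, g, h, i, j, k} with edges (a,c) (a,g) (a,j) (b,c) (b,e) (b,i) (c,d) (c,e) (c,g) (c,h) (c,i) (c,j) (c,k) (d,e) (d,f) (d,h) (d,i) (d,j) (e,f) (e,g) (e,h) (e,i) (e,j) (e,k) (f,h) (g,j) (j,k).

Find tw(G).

A width-3 tree decomposition is:
Bags: B1 = {c, d, e, j}  B2 = {c, e, g, j}  B3 = {c, d, e, h}  B4 = {d, e, f, h}  B5 = {c, d, e, i}  B6 = {a, c, g, j}  B7 = {c, e, j, k}  B8 = {b, c, e, i}
Tree: B1–B2, B1–B3, B3–B4, B1–B5, B2–B6, B1–B7, B5–B8
Each bag holds 4 vertices, so the decomposition has width 3, which upper-bounds the treewidth. Conversely, {c, d, e, j} is a clique of size 4, and the vertices of any clique must share a bag in every tree decomposition; so some bag has ≥ 4 vertices and tw(G) ≥ 3. Hence tw(G) = 3 exactly.

3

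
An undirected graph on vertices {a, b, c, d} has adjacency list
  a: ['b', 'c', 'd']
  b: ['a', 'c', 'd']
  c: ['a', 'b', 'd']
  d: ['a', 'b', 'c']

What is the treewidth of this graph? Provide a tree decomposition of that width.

A single bag containing all 4 vertices is trivially a valid decomposition of width 3. For the lower bound, the 4 vertices {a, b, c, d} are pairwise adjacent, and any tree decomposition puts a clique entirely inside one bag — forcing width ≥ 3. Therefore the treewidth is 3.

Treewidth 3.
One such decomposition:
Bags: B1 = {a, b, c, d}
Tree: (single bag)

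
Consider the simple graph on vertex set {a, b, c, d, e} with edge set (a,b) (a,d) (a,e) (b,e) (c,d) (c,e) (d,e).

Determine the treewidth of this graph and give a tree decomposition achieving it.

Treewidth 2.
One such decomposition:
Bags: B1 = {a, d, e}  B2 = {a, b, e}  B3 = {c, d, e}
Tree: B1–B2, B1–B3

Each bag holds 3 vertices, so the decomposition has width 2, which upper-bounds the treewidth. On the other hand G contains the 3-clique {c, d, e}. A clique must lie in a single bag of any decomposition, so no decomposition can have width below 2. Therefore the treewidth is 2.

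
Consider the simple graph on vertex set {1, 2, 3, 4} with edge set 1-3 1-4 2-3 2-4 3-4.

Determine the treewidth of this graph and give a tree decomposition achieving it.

Every bag has size at most 3, so the width is 3 − 1 = 2 and tw(G) ≤ 2. On the other hand G contains the 3-clique {1, 3, 4}. A clique must lie in a single bag of any decomposition, so no decomposition can have width below 2. Therefore the treewidth is 2.

Treewidth 2.
One optimal decomposition is:
Bags: B1 = {2, 3, 4}  B2 = {1, 3, 4}
Tree: B1–B2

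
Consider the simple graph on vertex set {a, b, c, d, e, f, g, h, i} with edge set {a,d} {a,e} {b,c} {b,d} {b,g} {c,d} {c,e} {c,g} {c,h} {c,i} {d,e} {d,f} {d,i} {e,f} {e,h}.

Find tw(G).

A width-2 tree decomposition is:
Bags: B1 = {d, e, f}  B2 = {c, d, e}  B3 = {c, d, i}  B4 = {c, e, h}  B5 = {a, d, e}  B6 = {b, c, d}  B7 = {b, c, g}
Tree: B1–B2, B2–B3, B2–B4, B1–B5, B2–B6, B6–B7
Every bag has size at most 3, so the width is 3 − 1 = 2 and tw(G) ≤ 2. Conversely, {a, d, e} is a clique of size 3, and the vertices of any clique must share a bag in every tree decomposition; so some bag has ≥ 3 vertices and tw(G) ≥ 2. The upper and lower bounds meet at 2, so that is the treewidth.

2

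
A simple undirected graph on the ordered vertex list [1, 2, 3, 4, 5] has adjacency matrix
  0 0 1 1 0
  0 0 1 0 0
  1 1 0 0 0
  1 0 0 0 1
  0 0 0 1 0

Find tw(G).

1

A width-1 tree decomposition is:
Bags: B1 = {2, 3}  B2 = {1, 3}  B3 = {1, 4}  B4 = {4, 5}
Tree: B1–B2, B2–B3, B3–B4
Every bag has size at most 2, so the width is 2 − 1 = 1 and tw(G) ≤ 1. G has an edge, so its treewidth is at least 1. Combining the bounds, tw(G) = 1.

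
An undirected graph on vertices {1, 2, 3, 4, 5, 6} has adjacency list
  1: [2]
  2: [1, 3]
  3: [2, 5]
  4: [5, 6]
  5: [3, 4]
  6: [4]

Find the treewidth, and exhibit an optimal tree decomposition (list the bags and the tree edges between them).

Treewidth 1.
One optimal decomposition is:
Bags: B1 = {1, 2}  B2 = {2, 3}  B3 = {3, 5}  B4 = {4, 5}  B5 = {4, 6}
Tree: B1–B2, B2–B3, B3–B4, B4–B5

Each bag holds 2 vertices, so the decomposition has width 1, which upper-bounds the treewidth. Since G has at least one edge (e.g. 1–2), it is not an edgeless graph, so tw(G) ≥ 1. Therefore the treewidth is 1.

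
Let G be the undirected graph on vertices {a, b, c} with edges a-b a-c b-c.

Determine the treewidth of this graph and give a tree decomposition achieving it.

With just one bag of size 3, the width is 3 − 1 = 2, so tw(G) ≤ 2. Conversely, {a, b, c} is a clique of size 3, and the vertices of any clique must share a bag in every tree decomposition; so some bag has ≥ 3 vertices and tw(G) ≥ 2. Combining the bounds, tw(G) = 2.

Treewidth 2.
Bags: B1 = {a, b, c}
Tree: (single bag)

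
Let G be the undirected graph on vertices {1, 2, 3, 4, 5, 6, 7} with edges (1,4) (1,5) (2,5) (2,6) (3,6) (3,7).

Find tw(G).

1

A width-1 tree decomposition is:
Bags: B1 = {3, 7}  B2 = {3, 6}  B3 = {2, 6}  B4 = {2, 5}  B5 = {1, 5}  B6 = {1, 4}
Tree: B1–B2, B2–B3, B3–B4, B4–B5, B5–B6
The largest bag has 2 vertices, giving width 1; this decomposition certifies tw(G) ≤ 1. Since G has at least one edge (e.g. 7–3), it is not an edgeless graph, so tw(G) ≥ 1. Hence tw(G) = 1 exactly.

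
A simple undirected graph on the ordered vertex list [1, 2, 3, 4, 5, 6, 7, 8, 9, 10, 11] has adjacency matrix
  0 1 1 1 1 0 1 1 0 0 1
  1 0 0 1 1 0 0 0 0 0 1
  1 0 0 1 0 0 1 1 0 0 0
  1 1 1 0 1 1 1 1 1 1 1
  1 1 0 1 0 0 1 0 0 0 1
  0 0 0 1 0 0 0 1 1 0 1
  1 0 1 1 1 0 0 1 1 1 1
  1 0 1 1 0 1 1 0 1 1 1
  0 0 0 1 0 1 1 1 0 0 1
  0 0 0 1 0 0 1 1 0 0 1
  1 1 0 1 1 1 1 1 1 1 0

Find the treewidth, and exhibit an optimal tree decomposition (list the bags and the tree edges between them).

Every bag has size at most 5, so the width is 5 − 1 = 4 and tw(G) ≤ 4. On the other hand G contains the 5-clique {1, 2, 4, 5, 11}. A clique must lie in a single bag of any decomposition, so no decomposition can have width below 4. Combining the bounds, tw(G) = 4.

Treewidth 4.
Bags: B1 = {4, 7, 8, 10, 11}  B2 = {1, 4, 7, 8, 11}  B3 = {1, 3, 4, 7, 8}  B4 = {1, 4, 5, 7, 11}  B5 = {4, 7, 8, 9, 11}  B6 = {1, 2, 4, 5, 11}  B7 = {4, 6, 8, 9, 11}
Tree: B1–B2, B2–B3, B2–B4, B2–B5, B4–B6, B5–B7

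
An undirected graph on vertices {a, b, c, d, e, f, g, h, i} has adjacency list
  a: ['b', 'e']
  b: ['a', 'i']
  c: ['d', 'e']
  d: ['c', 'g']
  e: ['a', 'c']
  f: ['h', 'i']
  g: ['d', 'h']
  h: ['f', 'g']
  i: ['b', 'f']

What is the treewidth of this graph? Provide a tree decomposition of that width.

Each bag holds 3 vertices, so the decomposition has width 2, which upper-bounds the treewidth. Since g–d–c–e–a–b–i–f–h–g is a cycle in G, G is not acyclic. Forests are exactly the graphs of treewidth ≤ 1, so tw(G) ≥ 2. The upper and lower bounds meet at 2, so that is the treewidth.

Treewidth 2.
One optimal decomposition is:
Bags: B1 = {c, d, g}  B2 = {c, e, g}  B3 = {a, e, g}  B4 = {a, b, g}  B5 = {b, g, i}  B6 = {f, g, i}  B7 = {f, g, h}
Tree: B1–B2, B2–B3, B3–B4, B4–B5, B5–B6, B6–B7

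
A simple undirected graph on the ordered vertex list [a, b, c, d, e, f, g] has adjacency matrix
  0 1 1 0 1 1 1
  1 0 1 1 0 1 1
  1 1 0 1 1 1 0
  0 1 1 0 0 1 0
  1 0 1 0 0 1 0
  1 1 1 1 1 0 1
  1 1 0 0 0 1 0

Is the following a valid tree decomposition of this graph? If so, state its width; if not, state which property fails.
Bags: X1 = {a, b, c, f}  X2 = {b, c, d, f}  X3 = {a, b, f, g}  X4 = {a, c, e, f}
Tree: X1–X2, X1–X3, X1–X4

Vertex coverage: the bags together contain {a, b, c, d, e, f, g}, the full vertex set. Edge coverage: each edge of G has both endpoints in at least one bag. Running intersection: for every vertex, the bags containing it form a connected subtree. All three properties hold, so this is a valid tree decomposition of width max|bag| − 1 = 3, and hence tw(G) ≤ 3.

Yes; width 3.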